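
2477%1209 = 59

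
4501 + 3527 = 8028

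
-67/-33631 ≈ 0.00199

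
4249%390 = 349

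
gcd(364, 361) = 1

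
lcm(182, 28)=364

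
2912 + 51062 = 53974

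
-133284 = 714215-847499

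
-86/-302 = 43/151 ≈ 0.285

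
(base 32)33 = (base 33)30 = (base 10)99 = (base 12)83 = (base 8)143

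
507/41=12+15/41≈12.37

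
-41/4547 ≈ -0.00902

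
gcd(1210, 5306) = 2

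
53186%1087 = 1010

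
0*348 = 0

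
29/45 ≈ 0.644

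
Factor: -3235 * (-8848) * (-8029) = -1 * 2^4 * 5^1 * 7^2 * 31^1 * 37^1 * 79^1 * 647^1 = -229816315120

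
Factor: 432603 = 3^2 * 71^1 * 677^1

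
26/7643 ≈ 0.00340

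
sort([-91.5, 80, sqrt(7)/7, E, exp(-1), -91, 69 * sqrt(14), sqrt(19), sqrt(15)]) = [-91.5, -91, exp(-1), sqrt(7)/7, E, sqrt(15), sqrt(19), 80, 69 * sqrt(14)]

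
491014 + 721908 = 1212922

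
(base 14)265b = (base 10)6745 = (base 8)15131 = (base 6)51121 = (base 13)30bb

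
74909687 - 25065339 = 49844348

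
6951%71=64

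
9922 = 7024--2898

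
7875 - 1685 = 6190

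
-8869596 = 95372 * (-93)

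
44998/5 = 8999+3/5 = 8999.60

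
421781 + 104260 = 526041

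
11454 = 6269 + 5185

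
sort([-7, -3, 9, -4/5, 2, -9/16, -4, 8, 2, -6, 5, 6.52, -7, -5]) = [-7, -7, -6, -5, -4, -3, -4/5, -9/16, 2, 2, 5, 6.52, 8, 9]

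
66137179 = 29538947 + 36598232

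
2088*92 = 192096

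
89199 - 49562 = 39637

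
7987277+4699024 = 12686301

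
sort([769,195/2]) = [195/2,769]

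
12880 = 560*23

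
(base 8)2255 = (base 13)711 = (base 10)1197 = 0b10010101101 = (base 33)139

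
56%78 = 56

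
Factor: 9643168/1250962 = 2^4 * 17^(-1) * 36793^(-1) * 301349^1 = 4821584/625481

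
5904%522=162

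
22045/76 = 290+5/76 ≈ 290.07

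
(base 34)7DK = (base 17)1CA3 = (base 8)20552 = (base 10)8554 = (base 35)6YE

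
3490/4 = 1745/2 = 872.50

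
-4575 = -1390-3185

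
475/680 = 95/136 ≈ 0.699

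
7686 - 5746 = 1940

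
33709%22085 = 11624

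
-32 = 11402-11434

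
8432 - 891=7541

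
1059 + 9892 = 10951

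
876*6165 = 5400540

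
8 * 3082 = 24656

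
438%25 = 13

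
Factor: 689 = 13^1*53^1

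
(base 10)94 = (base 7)163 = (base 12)7a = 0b1011110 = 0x5e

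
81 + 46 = 127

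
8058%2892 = 2274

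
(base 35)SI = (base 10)998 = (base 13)5BA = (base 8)1746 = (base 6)4342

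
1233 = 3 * 411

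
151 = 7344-7193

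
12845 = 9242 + 3603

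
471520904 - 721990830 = -250469926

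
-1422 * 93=-132246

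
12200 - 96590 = -84390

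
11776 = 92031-80255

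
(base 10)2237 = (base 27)31n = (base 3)10001212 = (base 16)8bd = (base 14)b5b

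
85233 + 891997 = 977230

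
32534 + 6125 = 38659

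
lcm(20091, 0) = 0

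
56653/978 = 57 + 907/978 ≈ 57.93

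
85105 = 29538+55567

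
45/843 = 15/281 ≈ 0.0534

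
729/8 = 91 + 1/8 ≈ 91.13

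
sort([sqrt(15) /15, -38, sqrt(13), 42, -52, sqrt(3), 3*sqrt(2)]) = [-52, -38, sqrt(15) /15, sqrt(3), sqrt(13), 3*sqrt(2), 42]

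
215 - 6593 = -6378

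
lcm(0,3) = 0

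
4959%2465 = 29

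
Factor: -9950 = -1*2^1*5^2*199^1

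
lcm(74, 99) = 7326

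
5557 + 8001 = 13558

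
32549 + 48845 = 81394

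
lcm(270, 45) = 270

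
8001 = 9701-1700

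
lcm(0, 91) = 0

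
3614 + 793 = 4407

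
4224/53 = 79 + 37/53 ≈ 79.70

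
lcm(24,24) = 24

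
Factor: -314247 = -1*3^1*31^2*109^1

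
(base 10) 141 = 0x8d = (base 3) 12020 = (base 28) 51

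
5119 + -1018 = 4101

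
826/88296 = 413/44148 ≈ 0.00935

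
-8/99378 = -4/49689 ≈ -0.0000805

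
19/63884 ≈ 0.000297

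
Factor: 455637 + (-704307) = -1*2^1*3^4*5^1*307^1 = -248670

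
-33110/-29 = 1141 + 21/29≈1141.72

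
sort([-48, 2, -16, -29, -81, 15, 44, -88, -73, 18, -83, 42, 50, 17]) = [-88, -83, -81, -73, -48, -29, -16, 2, 15, 17, 18, 42, 44, 50]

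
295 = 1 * 295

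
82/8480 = 41/4240 ≈ 0.00967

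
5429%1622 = 563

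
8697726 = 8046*1081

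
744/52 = 14+4/13 ≈ 14.31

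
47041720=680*69179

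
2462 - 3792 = -1330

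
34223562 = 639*53558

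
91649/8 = 11456 + 1/8 ≈ 11456.13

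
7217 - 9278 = -2061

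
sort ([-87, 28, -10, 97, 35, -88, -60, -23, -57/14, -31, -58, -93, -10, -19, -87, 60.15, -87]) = [-93, -88, -87, -87, -87, -60, -58, -31, -23, -19, -10, -10, -57/14, 28, 35, 60.15, 97]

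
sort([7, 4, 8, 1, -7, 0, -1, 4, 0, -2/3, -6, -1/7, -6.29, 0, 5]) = [-7, -6.29, -6, -1, -2/3, -1/7, 0, 0, 0, 1, 4, 4, 5, 7, 8]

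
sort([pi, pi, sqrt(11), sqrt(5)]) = [sqrt(5), pi, pi, sqrt(11)]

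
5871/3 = 1957 = 1957.00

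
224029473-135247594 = 88781879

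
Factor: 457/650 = 2^(-1)*5^(-2)*13^(-1)*457^1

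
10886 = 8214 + 2672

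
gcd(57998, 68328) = 2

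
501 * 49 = 24549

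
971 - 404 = 567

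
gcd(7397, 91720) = 1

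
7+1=8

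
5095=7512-2417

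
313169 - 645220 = -332051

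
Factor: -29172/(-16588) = 3^1*17^1*29^(-1) = 51/29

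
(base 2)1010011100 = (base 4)22130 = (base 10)668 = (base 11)558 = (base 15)2e8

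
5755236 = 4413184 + 1342052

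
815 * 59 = 48085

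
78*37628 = 2934984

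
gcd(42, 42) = 42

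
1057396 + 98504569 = 99561965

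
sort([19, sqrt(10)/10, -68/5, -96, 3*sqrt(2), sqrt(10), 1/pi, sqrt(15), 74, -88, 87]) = [-96, -88, -68/5, sqrt(10)/10, 1/pi, sqrt(10), sqrt(15), 3*sqrt(2), 19, 74, 87]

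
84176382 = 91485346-7308964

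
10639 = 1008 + 9631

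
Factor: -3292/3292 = -1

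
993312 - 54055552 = -53062240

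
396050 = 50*7921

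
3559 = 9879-6320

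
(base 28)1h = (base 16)2d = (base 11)41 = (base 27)1i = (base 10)45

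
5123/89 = 57+50/89 ≈ 57.56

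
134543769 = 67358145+67185624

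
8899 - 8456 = 443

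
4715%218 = 137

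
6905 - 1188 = 5717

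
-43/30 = -1 - 13/30 ≈ -1.43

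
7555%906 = 307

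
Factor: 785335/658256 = 2^(-4)*5^1*23^1*6829^1*41141^(-1)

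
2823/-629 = -4-307/629 ≈ -4.49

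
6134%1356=710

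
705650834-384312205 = 321338629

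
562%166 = 64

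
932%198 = 140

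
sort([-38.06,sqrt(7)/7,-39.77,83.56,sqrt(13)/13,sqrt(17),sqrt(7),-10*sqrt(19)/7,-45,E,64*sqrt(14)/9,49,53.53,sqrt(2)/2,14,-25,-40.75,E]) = [-45,-40.75,-39.77,-38.06,-25,-10*sqrt(19)/7,sqrt(13)/13,sqrt(7)/7,sqrt(2)/2,sqrt(7),E,E,sqrt(17),14,64*sqrt(14)/9,49,53.53,83.56]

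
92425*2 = 184850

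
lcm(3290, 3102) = 108570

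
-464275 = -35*13265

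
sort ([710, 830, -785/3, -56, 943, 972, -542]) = [-542, -785/3, -56, 710, 830, 943, 972]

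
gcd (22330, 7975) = 1595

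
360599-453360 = -92761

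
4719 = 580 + 4139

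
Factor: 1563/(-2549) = -1 * 3^1 * 521^1 * 2549^(-1)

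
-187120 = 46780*(-4)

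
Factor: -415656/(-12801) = 2^3 * 3^1 * 17^(-1) * 23^1 = 552/17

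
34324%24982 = 9342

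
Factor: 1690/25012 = 2^(-1) * 5^1 * 37^(-1) = 5/74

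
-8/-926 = 4/463 ≈ 0.00864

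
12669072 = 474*26728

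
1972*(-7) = -13804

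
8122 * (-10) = -81220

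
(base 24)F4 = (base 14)1C0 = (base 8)554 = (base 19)103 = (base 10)364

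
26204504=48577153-22372649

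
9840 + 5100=14940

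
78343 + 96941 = 175284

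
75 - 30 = 45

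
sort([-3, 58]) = [-3, 58]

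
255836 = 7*36548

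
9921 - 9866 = 55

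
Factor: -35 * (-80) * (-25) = -1 * 2^4 * 5^4 * 7^1 = -70000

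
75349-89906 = -14557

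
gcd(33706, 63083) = 1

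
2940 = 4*735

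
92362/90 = 46181/45 ≈ 1026.24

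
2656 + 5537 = 8193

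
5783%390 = 323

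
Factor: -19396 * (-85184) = 2^8 * 11^3 * 13^1 * 373^1 = 1652228864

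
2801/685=4 + 61/685 ≈ 4.09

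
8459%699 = 71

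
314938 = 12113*26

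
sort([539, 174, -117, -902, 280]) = [-902, -117, 174, 280, 539]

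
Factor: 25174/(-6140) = -1*2^(-1)*5^(-1)*41^1 = -41/10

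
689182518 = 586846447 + 102336071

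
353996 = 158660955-158306959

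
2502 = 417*6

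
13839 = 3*4613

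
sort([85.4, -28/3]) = [-28/3, 85.4]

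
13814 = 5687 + 8127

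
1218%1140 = 78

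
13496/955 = 14 + 126/955 ≈ 14.13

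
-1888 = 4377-6265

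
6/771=2/257 ≈ 0.00778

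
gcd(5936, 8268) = 212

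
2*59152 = 118304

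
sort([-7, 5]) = [-7, 5]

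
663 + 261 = 924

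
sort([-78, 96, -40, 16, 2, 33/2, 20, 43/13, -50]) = [-78, -50, -40, 2, 43/13, 16, 33/2, 20, 96]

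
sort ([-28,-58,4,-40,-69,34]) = [-69,-58,-40,-28,4,34]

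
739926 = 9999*74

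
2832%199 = 46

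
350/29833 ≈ 0.0117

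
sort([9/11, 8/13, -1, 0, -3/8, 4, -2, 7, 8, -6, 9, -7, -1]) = [-7, -6, -2, -1, -1, -3/8, 0, 8/13, 9/11, 4, 7, 8, 9]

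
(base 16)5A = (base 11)82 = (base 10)90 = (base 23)3L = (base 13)6C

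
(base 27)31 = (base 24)3a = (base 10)82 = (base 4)1102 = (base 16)52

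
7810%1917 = 142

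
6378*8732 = 55692696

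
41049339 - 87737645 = -46688306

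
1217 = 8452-7235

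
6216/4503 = 2072/1501 ≈ 1.38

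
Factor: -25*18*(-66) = 2^2*3^3*5^2*11^1 = 29700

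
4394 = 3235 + 1159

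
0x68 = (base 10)104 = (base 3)10212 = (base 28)3k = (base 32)38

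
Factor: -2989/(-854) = 2^(-1) * 7^1 = 7/2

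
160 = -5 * (-32)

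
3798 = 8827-5029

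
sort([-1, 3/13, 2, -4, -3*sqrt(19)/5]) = [-4, -3*sqrt(19)/5, -1, 3/13, 2]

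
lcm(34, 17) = 34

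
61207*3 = 183621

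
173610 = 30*5787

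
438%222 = 216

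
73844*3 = 221532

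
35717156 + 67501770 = 103218926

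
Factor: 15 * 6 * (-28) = -1 * 2^3 * 3^2 * 5^1 * 7^1 = -2520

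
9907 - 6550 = 3357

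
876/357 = 2 + 54/119≈2.45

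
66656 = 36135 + 30521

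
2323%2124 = 199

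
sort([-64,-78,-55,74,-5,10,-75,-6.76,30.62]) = [-78,-75,-64,-55,-6.76,-5,10,30.62,74]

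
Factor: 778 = 2^1*389^1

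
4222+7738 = 11960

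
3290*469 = 1543010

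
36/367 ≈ 0.0981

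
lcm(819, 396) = 36036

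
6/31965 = 2/10655 ≈ 0.000188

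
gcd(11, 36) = 1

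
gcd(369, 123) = 123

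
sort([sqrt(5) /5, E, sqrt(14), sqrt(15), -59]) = [-59, sqrt(5) /5, E, sqrt(14), sqrt(15)]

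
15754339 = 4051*3889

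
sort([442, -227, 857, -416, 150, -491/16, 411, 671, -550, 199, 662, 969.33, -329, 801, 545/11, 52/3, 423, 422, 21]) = [-550, -416, -329, -227, -491/16, 52/3, 21, 545/11, 150, 199, 411, 422, 423, 442, 662, 671, 801, 857, 969.33]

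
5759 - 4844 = 915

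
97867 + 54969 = 152836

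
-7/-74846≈0.0000935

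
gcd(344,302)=2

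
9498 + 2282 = 11780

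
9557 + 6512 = 16069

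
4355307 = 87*50061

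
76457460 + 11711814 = 88169274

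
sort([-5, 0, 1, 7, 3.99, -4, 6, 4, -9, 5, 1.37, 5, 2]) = [-9, -5, -4, 0, 1, 1.37, 2, 3.99, 4, 5, 5, 6, 7]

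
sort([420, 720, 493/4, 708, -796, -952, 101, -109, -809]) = [-952, -809, -796, -109, 101, 493/4, 420, 708, 720]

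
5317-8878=-3561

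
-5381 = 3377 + -8758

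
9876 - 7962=1914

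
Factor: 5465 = 5^1 * 1093^1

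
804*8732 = 7020528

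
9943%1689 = 1498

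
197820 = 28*7065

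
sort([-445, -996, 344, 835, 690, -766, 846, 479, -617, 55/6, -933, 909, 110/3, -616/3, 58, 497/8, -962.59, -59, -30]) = [-996, -962.59, -933, -766, -617, -445, -616/3, -59, -30, 55/6, 110/3, 58, 497/8, 344, 479, 690, 835, 846, 909]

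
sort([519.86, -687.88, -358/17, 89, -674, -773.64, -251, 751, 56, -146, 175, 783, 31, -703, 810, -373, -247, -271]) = [-773.64, -703, -687.88, -674, -373, -271, -251, -247, -146, -358/17, 31, 56, 89, 175, 519.86, 751, 783, 810]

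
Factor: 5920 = 2^5*5^1*37^1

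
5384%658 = 120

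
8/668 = 2/167 ≈ 0.0120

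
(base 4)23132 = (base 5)10414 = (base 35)ky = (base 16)2de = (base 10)734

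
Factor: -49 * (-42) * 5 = 2^1 * 3^1 * 5^1 * 7^3 = 10290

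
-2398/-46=1199/23 ≈ 52.13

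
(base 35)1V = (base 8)102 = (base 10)66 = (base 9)73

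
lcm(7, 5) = 35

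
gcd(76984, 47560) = 8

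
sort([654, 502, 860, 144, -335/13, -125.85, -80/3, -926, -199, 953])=[-926, -199, -125.85, -80/3, -335/13, 144, 502, 654, 860, 953]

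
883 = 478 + 405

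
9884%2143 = 1312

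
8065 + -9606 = -1541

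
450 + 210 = 660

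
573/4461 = 191/1487≈0.128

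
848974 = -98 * (-8663)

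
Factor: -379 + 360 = -1*19^1 = -19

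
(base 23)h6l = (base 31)9g7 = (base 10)9152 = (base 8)21700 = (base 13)4220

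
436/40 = 109/10 = 10.90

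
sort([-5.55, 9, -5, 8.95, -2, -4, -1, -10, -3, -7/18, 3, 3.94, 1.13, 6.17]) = [-10, -5.55, -5, -4, -3, -2, -1, -7/18, 1.13, 3, 3.94, 6.17, 8.95, 9]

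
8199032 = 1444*5678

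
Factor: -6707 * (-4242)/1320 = 2^(-2) * 5^(-1) * 7^1 * 11^(-1) * 19^1 * 101^1 * 353^1 = 4741849/220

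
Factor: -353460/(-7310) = 2^1 * 3^1 * 17^(-1) * 137^1 = 822/17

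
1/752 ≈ 0.00133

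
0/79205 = 0 = 0.00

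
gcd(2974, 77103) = 1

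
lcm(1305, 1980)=57420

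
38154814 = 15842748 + 22312066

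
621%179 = 84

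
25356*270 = 6846120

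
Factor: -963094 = -1*2^1*11^1*43777^1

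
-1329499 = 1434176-2763675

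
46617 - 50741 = -4124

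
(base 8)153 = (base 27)3q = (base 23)4f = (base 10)107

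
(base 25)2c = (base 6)142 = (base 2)111110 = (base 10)62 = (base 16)3e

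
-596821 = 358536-955357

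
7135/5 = 1427 = 1427.00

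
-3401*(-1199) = 4077799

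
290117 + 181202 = 471319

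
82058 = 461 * 178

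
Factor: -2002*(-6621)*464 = 2^5*3^1*7^1*11^1*13^1*29^1*2207^1 = 6150432288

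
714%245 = 224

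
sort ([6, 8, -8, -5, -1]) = [-8, -5, -1, 6, 8]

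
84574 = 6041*14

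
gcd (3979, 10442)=23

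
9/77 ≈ 0.117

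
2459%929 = 601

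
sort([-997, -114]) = [-997, -114]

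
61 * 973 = 59353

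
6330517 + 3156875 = 9487392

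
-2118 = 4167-6285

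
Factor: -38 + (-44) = -1*2^1*41^1 = -82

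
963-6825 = -5862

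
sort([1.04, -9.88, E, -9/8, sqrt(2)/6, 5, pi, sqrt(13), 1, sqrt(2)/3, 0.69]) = [-9.88, -9/8, sqrt(2)/6, sqrt(2)/3, 0.69, 1, 1.04, E, pi, sqrt(13), 5]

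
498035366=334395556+163639810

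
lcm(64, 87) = 5568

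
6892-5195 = 1697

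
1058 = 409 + 649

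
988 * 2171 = 2144948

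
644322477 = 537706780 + 106615697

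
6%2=0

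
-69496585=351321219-420817804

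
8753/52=168+17/52 ≈ 168.33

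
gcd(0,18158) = 18158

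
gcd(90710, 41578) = 2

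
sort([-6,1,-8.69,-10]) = [-10,-8.69,-6,1]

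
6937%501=424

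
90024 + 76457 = 166481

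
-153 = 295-448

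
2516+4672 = 7188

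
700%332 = 36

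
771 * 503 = 387813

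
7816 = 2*3908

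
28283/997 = 28 + 367/997 ≈ 28.37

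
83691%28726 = 26239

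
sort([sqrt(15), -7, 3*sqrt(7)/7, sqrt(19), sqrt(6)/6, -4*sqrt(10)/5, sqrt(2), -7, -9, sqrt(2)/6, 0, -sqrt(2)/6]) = [-9, -7, -7, -4*sqrt(10)/5, -sqrt(2)/6, 0, sqrt(2)/6, sqrt(6)/6, 3*sqrt(7)/7, sqrt(2), sqrt(15), sqrt(19)]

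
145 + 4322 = 4467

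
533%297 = 236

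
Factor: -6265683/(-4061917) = 3^2*23^1*101^(-1)*131^(-1)*307^(-1)*30269^1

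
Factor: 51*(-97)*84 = -1*2^2*3^2*7^1*17^1*97^1 = -415548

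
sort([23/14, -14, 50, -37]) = [-37, -14, 23/14, 50]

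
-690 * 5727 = -3951630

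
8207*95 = 779665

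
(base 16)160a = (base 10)5642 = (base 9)7658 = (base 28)75e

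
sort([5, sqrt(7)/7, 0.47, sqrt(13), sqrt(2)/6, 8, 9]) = [sqrt(2)/6, sqrt(7)/7, 0.47, sqrt(13), 5, 8, 9]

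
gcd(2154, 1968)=6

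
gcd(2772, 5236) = 308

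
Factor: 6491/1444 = 2^(-2) * 19^(-2) * 6491^1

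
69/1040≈0.0663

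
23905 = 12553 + 11352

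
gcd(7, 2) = 1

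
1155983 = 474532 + 681451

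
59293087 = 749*79163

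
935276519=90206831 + 845069688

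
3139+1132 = 4271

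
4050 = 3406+644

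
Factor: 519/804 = 2^(-2) * 67^(-1) * 173^1 = 173/268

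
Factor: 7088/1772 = 2^2 = 4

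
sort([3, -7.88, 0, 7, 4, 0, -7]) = [-7.88, -7, 0, 0, 3, 4, 7]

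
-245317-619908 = -865225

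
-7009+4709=-2300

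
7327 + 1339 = 8666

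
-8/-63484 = 2/15871 ≈ 0.000126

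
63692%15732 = 764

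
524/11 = 47 + 7/11 ≈ 47.64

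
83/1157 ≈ 0.0717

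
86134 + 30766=116900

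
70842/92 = 35421/46 ≈ 770.02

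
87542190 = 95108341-7566151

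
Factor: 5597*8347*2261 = 7^1*17^2*19^1*29^1*193^1*491^1 = 105629757499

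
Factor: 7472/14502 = 2^3 * 3^(-1) * 467^1 * 2417^(-1) = 3736/7251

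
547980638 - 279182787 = 268797851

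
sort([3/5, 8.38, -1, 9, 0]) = [-1, 0, 3/5, 8.38, 9]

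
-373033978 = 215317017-588350995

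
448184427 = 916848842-468664415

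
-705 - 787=-1492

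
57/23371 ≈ 0.00244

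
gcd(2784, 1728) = 96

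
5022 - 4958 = 64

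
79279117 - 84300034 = -5020917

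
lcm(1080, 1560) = 14040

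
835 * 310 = 258850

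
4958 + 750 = 5708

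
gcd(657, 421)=1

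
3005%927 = 224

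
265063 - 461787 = -196724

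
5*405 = 2025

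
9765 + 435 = 10200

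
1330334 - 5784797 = -4454463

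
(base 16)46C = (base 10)1132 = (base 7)3205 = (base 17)3FA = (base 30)17M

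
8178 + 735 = 8913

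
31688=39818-8130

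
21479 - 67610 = -46131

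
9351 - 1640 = 7711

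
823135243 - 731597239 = 91538004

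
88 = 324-236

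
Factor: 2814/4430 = 3^1*5^(-1)*7^1*67^1*443^(-1) = 1407/2215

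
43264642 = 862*50191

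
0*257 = 0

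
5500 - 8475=-2975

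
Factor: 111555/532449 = 5^1 * 37^1 * 883^(-1) = 185/883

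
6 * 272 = 1632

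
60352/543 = 111 + 79/543≈111.15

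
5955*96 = 571680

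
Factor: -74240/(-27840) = 2^3*3^(-1) = 8/3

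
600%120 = 0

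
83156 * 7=582092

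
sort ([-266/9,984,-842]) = [-842,-266/9,984]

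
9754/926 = 4877/463 ≈ 10.53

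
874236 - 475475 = 398761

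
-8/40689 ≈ -0.000197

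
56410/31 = 1819 + 21/31 ≈ 1819.68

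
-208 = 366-574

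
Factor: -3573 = -1*3^2*397^1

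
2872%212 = 116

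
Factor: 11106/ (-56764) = -1 * 2^ (-1) * 3^2 * 23^ (-1) = -9/46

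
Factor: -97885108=-1*2^2*79^1*307^1*1009^1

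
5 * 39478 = 197390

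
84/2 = 42 = 42.00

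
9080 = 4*2270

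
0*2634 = 0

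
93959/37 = 2539+16/37 ≈ 2539.43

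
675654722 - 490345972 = 185308750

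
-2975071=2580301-5555372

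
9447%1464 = 663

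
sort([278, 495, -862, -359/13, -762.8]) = [-862, -762.8, -359/13, 278, 495]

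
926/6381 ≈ 0.145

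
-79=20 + -99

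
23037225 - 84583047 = -61545822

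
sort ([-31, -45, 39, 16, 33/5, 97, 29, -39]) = [-45, -39, -31, 33/5, 16, 29, 39, 97]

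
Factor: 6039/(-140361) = -1 * 3^1 * 11^1 * 13^(-1) * 59^(-1) = -33/767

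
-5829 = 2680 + -8509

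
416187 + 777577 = 1193764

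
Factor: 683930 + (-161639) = 3^1*7^2*11^1*17^1*19^1 = 522291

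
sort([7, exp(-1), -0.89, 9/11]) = [-0.89, exp(-1), 9/11, 7]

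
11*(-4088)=-44968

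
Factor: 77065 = 5^1*15413^1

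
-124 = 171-295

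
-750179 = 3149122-3899301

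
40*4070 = 162800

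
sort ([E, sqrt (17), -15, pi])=[-15, E, pi, sqrt (17)]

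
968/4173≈0.232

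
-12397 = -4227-8170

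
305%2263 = 305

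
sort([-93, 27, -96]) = [-96, -93, 27]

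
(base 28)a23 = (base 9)11746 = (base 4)1323123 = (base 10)7899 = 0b1111011011011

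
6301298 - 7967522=-1666224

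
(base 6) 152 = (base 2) 1000100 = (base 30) 28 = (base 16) 44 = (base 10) 68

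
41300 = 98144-56844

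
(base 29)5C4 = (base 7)16200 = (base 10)4557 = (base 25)777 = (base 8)10715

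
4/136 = 1/34≈0.0294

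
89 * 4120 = 366680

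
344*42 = 14448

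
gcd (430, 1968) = 2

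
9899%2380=379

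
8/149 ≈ 0.0537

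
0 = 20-20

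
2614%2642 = 2614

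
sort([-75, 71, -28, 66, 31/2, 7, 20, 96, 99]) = [-75, -28, 7, 31/2, 20, 66, 71, 96, 99]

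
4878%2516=2362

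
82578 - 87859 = -5281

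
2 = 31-29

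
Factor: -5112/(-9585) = 2^3*3^(-1)*5^(-1) = 8/15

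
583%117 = 115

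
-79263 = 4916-84179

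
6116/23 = 265 + 21/23 ≈ 265.91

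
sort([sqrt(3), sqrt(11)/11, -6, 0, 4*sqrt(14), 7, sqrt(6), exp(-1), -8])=[-8, -6, 0, sqrt(11)/11, exp(-1), sqrt(3), sqrt(6), 7, 4*sqrt(14)]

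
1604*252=404208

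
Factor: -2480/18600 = -1 * 2^1 * 3^(-1) * 5^(-1) = -2/15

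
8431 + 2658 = 11089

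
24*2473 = 59352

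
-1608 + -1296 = -2904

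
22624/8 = 2828 = 2828.00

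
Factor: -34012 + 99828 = 2^3*19^1*433^1 = 65816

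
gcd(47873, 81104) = 1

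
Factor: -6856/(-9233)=2^3*7^(-1)*857^1*1319^(-1)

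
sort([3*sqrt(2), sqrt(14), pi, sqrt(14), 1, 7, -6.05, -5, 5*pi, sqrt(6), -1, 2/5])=[-6.05, -5, -1, 2/5, 1, sqrt(6), pi, sqrt(14), sqrt(14), 3*sqrt(2), 7, 5*pi]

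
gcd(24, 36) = 12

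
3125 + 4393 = 7518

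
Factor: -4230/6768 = -1*2^(-3)*5^1 = -5/8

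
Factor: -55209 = -1*3^1*7^1*11^1*239^1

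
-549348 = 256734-806082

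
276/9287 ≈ 0.0297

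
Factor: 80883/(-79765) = -1*3^2*5^(-1)*7^(-1)*11^1*19^1*53^(-1) = -1881/1855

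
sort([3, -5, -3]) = [-5, -3, 3]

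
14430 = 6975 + 7455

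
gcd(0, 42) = 42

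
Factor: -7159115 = -1 * 5^1 * 113^1 * 12671^1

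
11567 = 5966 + 5601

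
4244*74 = 314056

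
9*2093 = 18837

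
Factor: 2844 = 2^2*3^2*79^1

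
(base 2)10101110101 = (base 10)1397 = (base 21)33b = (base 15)632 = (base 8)2565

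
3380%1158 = 1064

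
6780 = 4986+1794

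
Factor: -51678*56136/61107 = -1*2^4*3^4*11^1*29^1*2339^1*20369^(-1) = -966998736/20369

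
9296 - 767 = 8529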